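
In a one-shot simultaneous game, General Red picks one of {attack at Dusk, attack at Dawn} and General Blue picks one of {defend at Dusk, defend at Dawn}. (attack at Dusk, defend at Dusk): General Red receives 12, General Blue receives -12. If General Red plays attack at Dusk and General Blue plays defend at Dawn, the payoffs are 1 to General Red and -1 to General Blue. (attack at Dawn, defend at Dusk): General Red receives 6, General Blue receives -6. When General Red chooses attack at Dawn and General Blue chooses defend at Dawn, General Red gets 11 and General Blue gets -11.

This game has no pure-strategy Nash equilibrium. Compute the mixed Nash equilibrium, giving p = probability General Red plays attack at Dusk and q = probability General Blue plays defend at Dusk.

General Red's mix must leave General Blue indifferent between defend at Dusk and defend at Dawn.
  General Blue's payoff from defend at Dusk: p·(-12) + (1−p)·(-6) = -6p - 6
  General Blue's payoff from defend at Dawn: p·(-1) + (1−p)·(-11) = 10p - 11
  -6p - 6 = 10p - 11  ⇒  -16p = -5  ⇒  p = 5/16.
General Red's indifference between attack at Dusk and attack at Dawn determines General Blue's mixing probability q:
  General Red's payoff from attack at Dusk: q·12 + (1−q)·1 = 11q + 1
  General Red's payoff from attack at Dawn: q·6 + (1−q)·11 = -5q + 11
  11q + 1 = -5q + 11  ⇒  16q = 10  ⇒  q = 5/8.

p = 5/16, q = 5/8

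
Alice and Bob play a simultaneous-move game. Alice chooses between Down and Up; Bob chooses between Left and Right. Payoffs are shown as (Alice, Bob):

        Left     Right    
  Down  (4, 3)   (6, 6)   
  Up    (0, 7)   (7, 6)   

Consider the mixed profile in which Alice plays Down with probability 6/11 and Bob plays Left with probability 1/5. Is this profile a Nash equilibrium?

No

Given Alice's mix p = 6/11, Bob's payoff from Left is 53/11 but from Right is 6. Bob strictly prefers Right, so Bob would not mix.
So the proposed profile is not a Nash equilibrium.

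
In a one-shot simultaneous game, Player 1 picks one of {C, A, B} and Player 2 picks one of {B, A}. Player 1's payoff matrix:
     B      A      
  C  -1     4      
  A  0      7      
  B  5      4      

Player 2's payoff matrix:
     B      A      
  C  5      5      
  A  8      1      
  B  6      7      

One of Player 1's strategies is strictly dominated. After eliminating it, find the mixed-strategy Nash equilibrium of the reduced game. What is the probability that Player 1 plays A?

Player 1's strategy C is strictly dominated by A: 0 > -1 and 7 > 4. Eliminate C.
Player 2's indifference between B and A determines Player 1's mixing probability p:
  Player 2's payoff to B: p·8 + (1−p)·6 = 2p + 6
  Player 2's payoff to A: p·1 + (1−p)·7 = -6p + 7
  2p + 6 = -6p + 7  ⇒  8p = 1  ⇒  p = 1/8.

p = 1/8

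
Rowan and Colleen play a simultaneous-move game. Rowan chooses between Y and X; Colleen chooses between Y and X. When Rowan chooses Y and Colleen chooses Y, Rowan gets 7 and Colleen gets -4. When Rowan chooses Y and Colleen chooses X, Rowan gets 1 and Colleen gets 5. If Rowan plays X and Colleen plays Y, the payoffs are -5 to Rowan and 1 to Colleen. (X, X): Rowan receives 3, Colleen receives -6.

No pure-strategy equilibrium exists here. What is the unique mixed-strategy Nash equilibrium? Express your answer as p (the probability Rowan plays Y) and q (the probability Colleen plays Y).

p = 7/16, q = 1/7

Rowan's mix must leave Colleen indifferent between Y and X.
  Colleen's payoff from Y: p·(-4) + (1−p)·1 = -5p + 1
  Colleen's payoff from X: p·5 + (1−p)·(-6) = 11p - 6
  -5p + 1 = 11p - 6  ⇒  -16p = -7  ⇒  p = 7/16.
For Rowan to be willing to mix, Rowan must be indifferent between Y and X, which pins down Colleen's mix.
  Rowan's payoff to Y: q·7 + (1−q)·1 = 6q + 1
  Rowan's payoff to X: q·(-5) + (1−q)·3 = -8q + 3
  6q + 1 = -8q + 3  ⇒  14q = 2  ⇒  q = 1/7.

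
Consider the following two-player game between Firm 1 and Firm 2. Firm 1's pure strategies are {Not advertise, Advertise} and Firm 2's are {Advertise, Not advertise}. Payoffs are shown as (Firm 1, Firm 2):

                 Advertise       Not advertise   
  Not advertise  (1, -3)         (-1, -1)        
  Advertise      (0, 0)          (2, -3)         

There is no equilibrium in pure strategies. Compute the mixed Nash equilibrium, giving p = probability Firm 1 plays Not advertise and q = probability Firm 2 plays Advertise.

In a mixed equilibrium Firm 2 is indifferent between Advertise and Not advertise; this condition fixes p.
  Firm 2's expected payoff from Advertise: p·(-3) + (1−p)·0 = -3p
  Firm 2's expected payoff from Not advertise: p·(-1) + (1−p)·(-3) = 2p - 3
  -3p = 2p - 3  ⇒  -5p = -3  ⇒  p = 3/5.
For Firm 1 to be willing to mix, Firm 1 must be indifferent between Not advertise and Advertise, which pins down Firm 2's mix.
  Firm 1's expected payoff from Not advertise: q·1 + (1−q)·(-1) = 2q - 1
  Firm 1's expected payoff from Advertise: q·0 + (1−q)·2 = -2q + 2
  2q - 1 = -2q + 2  ⇒  4q = 3  ⇒  q = 3/4.

p = 3/5, q = 3/4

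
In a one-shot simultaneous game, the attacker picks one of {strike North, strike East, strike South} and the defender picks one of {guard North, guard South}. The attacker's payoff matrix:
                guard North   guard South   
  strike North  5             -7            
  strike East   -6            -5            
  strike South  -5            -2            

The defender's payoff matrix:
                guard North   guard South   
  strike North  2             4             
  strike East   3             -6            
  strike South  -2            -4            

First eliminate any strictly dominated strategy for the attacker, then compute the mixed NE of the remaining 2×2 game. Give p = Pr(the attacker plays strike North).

The attacker's strategy strike East is strictly dominated by strike South: -5 > -6 and -2 > -5. Eliminate strike East.
The attacker's mix must leave the defender indifferent between guard North and guard South.
  the defender's payoff from guard North: p·2 + (1−p)·(-2) = 4p - 2
  the defender's payoff from guard South: p·4 + (1−p)·(-4) = 8p - 4
  4p - 2 = 8p - 4  ⇒  -4p = -2  ⇒  p = 1/2.

p = 1/2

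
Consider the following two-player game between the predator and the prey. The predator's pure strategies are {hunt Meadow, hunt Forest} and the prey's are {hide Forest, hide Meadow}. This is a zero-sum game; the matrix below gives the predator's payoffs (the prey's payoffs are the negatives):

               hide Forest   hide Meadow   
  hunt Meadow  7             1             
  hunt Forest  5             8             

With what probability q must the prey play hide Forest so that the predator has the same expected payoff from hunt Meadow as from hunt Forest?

q = 7/9

The prey's mix must leave the predator indifferent between hunt Meadow and hunt Forest.
  the predator's expected payoff from hunt Meadow: q·7 + (1−q)·1 = 6q + 1
  the predator's expected payoff from hunt Forest: q·5 + (1−q)·8 = -3q + 8
  6q + 1 = -3q + 8  ⇒  9q = 7  ⇒  q = 7/9.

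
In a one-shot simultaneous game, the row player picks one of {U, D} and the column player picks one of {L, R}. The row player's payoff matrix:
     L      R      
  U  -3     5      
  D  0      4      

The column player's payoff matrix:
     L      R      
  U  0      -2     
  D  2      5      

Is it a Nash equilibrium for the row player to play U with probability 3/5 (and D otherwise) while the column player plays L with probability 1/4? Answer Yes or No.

Yes

Check the column player's indifference given the row player's mix p = 3/5:
  payoff from L = 4/5; payoff from R = 4/5 — equal.
Check the row player's indifference given the column player's mix q = 1/4:
  payoff from U = 3; payoff from D = 3 — equal.
Both players are indifferent, so neither can profitably deviate.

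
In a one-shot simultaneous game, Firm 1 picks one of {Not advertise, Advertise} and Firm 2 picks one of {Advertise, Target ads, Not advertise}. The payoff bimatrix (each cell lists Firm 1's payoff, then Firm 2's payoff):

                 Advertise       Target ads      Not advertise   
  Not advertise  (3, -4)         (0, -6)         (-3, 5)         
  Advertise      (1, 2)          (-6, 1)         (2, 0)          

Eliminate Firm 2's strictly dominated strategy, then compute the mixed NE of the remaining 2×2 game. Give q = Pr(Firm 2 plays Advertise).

Firm 2's strategy Target ads is strictly dominated by Advertise: -4 > -6 and 2 > 1. Eliminate Target ads.
Firm 2's mix must leave Firm 1 indifferent between Not advertise and Advertise.
  Firm 1's payoff to Not advertise: q·3 + (1−q)·(-3) = 6q - 3
  Firm 1's payoff to Advertise: q·1 + (1−q)·2 = -q + 2
  6q - 3 = -q + 2  ⇒  7q = 5  ⇒  q = 5/7.

q = 5/7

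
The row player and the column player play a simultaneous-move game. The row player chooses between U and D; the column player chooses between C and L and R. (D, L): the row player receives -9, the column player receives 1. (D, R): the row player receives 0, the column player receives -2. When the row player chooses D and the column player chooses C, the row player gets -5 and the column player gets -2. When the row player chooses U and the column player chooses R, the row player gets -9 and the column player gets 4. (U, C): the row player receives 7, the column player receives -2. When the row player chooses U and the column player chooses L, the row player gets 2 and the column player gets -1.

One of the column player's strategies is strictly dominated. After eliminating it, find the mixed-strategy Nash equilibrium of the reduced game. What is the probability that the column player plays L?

q = 9/20

The column player's strategy C is strictly dominated by L: -1 > -2 and 1 > -2. Eliminate C.
For the row player to be willing to mix, the row player must be indifferent between U and D, which pins down the column player's mix.
  the row player's expected payoff from U: q·2 + (1−q)·(-9) = 11q - 9
  the row player's expected payoff from D: q·(-9) + (1−q)·0 = -9q
  11q - 9 = -9q  ⇒  20q = 9  ⇒  q = 9/20.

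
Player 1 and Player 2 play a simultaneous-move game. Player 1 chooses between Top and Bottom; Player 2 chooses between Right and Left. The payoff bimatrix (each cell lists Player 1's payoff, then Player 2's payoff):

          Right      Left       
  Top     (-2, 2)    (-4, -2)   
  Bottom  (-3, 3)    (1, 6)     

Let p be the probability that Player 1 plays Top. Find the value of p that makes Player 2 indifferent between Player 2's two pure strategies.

In a mixed equilibrium Player 2 is indifferent between Right and Left; this condition fixes p.
  Player 2's payoff to Right: p·2 + (1−p)·3 = -p + 3
  Player 2's payoff to Left: p·(-2) + (1−p)·6 = -8p + 6
  -p + 3 = -8p + 6  ⇒  7p = 3  ⇒  p = 3/7.

p = 3/7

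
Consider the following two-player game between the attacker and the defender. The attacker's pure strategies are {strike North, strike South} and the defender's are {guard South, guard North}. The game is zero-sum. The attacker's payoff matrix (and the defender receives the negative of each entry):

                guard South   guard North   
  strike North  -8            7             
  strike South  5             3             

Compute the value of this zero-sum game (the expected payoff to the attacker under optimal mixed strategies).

Set the attacker's expected payoff from strike North equal to that from strike South:
  the attacker's payoff to strike North: q·(-8) + (1−q)·7 = -15q + 7
  the attacker's payoff to strike South: q·5 + (1−q)·3 = 2q + 3
  -15q + 7 = 2q + 3  ⇒  -17q = -4  ⇒  q = 4/17.
The value is the attacker's expected payoff against this mix (using strike North): (4/17)·(-8) + (13/17)·7 = 59/17.

v = 59/17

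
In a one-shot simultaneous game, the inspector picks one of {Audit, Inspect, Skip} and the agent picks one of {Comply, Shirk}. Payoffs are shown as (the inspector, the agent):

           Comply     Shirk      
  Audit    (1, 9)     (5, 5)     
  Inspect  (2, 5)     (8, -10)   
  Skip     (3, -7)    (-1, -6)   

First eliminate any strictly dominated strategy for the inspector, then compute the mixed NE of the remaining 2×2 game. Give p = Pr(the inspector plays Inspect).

The inspector's strategy Audit is strictly dominated by Inspect: 2 > 1 and 8 > 5. Eliminate Audit.
Set the agent's expected payoff from Comply equal to that from Shirk:
  the agent's expected payoff from Comply: p·5 + (1−p)·(-7) = 12p - 7
  the agent's expected payoff from Shirk: p·(-10) + (1−p)·(-6) = -4p - 6
  12p - 7 = -4p - 6  ⇒  16p = 1  ⇒  p = 1/16.

p = 1/16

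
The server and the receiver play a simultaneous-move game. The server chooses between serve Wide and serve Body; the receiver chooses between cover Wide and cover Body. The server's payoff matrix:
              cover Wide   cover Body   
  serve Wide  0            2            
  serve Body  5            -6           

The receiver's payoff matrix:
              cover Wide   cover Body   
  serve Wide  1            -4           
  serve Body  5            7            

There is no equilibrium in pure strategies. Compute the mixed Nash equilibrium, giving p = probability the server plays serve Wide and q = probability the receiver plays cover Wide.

p = 2/7, q = 8/13

The receiver's indifference between cover Wide and cover Body determines the server's mixing probability p:
  the receiver's payoff to cover Wide: p·1 + (1−p)·5 = -4p + 5
  the receiver's payoff to cover Body: p·(-4) + (1−p)·7 = -11p + 7
  -4p + 5 = -11p + 7  ⇒  7p = 2  ⇒  p = 2/7.
The receiver's mix must leave the server indifferent between serve Wide and serve Body.
  the server's expected payoff from serve Wide: q·0 + (1−q)·2 = -2q + 2
  the server's expected payoff from serve Body: q·5 + (1−q)·(-6) = 11q - 6
  -2q + 2 = 11q - 6  ⇒  -13q = -8  ⇒  q = 8/13.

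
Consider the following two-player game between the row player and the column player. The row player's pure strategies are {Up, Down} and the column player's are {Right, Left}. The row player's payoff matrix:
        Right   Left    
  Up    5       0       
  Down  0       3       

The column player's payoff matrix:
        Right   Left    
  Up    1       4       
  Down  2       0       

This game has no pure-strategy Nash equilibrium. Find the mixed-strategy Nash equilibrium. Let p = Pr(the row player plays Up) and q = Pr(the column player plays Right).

p = 2/5, q = 3/8

In a mixed equilibrium the column player is indifferent between Right and Left; this condition fixes p.
  the column player's expected payoff from Right: p·1 + (1−p)·2 = -p + 2
  the column player's expected payoff from Left: p·4 + (1−p)·0 = 4p
  -p + 2 = 4p  ⇒  -5p = -2  ⇒  p = 2/5.
For the row player to be willing to mix, the row player must be indifferent between Up and Down, which pins down the column player's mix.
  the row player's payoff to Up: q·5 + (1−q)·0 = 5q
  the row player's payoff to Down: q·0 + (1−q)·3 = -3q + 3
  5q = -3q + 3  ⇒  8q = 3  ⇒  q = 3/8.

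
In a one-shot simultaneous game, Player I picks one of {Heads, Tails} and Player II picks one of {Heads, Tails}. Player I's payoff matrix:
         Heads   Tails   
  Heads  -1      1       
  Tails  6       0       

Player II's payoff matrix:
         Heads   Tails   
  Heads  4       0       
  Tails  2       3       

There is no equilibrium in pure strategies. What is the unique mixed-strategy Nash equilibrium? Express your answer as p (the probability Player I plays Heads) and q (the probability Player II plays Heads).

p = 1/5, q = 1/8

Set Player II's expected payoff from Heads equal to that from Tails:
  Player II's payoff from Heads: p·4 + (1−p)·2 = 2p + 2
  Player II's payoff from Tails: p·0 + (1−p)·3 = -3p + 3
  2p + 2 = -3p + 3  ⇒  5p = 1  ⇒  p = 1/5.
Player I's indifference between Heads and Tails determines Player II's mixing probability q:
  Player I's expected payoff from Heads: q·(-1) + (1−q)·1 = -2q + 1
  Player I's expected payoff from Tails: q·6 + (1−q)·0 = 6q
  -2q + 1 = 6q  ⇒  -8q = -1  ⇒  q = 1/8.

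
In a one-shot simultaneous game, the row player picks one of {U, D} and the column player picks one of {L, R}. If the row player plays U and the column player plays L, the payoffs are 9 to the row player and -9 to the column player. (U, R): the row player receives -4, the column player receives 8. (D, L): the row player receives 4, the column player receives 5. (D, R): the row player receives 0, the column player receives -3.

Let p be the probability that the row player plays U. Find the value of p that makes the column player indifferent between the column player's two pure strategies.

In a mixed equilibrium the column player is indifferent between L and R; this condition fixes p.
  the column player's payoff to L: p·(-9) + (1−p)·5 = -14p + 5
  the column player's payoff to R: p·8 + (1−p)·(-3) = 11p - 3
  -14p + 5 = 11p - 3  ⇒  -25p = -8  ⇒  p = 8/25.

p = 8/25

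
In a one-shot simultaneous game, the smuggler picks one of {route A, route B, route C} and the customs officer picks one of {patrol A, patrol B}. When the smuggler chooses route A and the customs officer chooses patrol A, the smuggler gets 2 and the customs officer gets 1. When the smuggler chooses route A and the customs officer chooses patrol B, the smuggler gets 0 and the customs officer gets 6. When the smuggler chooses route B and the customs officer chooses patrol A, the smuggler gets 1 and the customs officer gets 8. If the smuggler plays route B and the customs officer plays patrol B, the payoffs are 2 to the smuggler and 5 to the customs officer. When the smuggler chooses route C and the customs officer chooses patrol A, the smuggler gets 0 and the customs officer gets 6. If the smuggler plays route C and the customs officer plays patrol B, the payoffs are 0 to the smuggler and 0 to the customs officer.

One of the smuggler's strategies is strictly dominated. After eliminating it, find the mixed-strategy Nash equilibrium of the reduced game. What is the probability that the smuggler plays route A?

p = 3/8

The smuggler's strategy route C is strictly dominated by route B: 1 > 0 and 2 > 0. Eliminate route C.
The customs officer's indifference between patrol A and patrol B determines the smuggler's mixing probability p:
  the customs officer's payoff from patrol A: p·1 + (1−p)·8 = -7p + 8
  the customs officer's payoff from patrol B: p·6 + (1−p)·5 = p + 5
  -7p + 8 = p + 5  ⇒  -8p = -3  ⇒  p = 3/8.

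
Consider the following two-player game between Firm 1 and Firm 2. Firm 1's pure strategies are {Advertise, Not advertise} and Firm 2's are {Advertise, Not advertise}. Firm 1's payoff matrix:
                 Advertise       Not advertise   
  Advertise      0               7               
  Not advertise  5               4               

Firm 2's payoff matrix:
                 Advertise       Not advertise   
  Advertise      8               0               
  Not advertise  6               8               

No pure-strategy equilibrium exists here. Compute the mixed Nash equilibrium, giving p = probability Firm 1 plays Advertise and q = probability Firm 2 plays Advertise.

p = 1/5, q = 3/8

In a mixed equilibrium Firm 2 is indifferent between Advertise and Not advertise; this condition fixes p.
  Firm 2's expected payoff from Advertise: p·8 + (1−p)·6 = 2p + 6
  Firm 2's expected payoff from Not advertise: p·0 + (1−p)·8 = -8p + 8
  2p + 6 = -8p + 8  ⇒  10p = 2  ⇒  p = 1/5.
For Firm 1 to be willing to mix, Firm 1 must be indifferent between Advertise and Not advertise, which pins down Firm 2's mix.
  Firm 1's payoff from Advertise: q·0 + (1−q)·7 = -7q + 7
  Firm 1's payoff from Not advertise: q·5 + (1−q)·4 = q + 4
  -7q + 7 = q + 4  ⇒  -8q = -3  ⇒  q = 3/8.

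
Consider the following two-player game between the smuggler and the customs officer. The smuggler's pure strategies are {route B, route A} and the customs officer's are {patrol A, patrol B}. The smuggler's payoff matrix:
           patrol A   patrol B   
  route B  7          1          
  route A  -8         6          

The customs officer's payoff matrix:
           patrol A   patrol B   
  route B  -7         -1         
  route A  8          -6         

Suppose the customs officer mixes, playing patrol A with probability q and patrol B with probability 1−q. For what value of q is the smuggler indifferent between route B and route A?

In a mixed equilibrium the smuggler is indifferent between route B and route A; this condition fixes q.
  the smuggler's payoff from route B: q·7 + (1−q)·1 = 6q + 1
  the smuggler's payoff from route A: q·(-8) + (1−q)·6 = -14q + 6
  6q + 1 = -14q + 6  ⇒  20q = 5  ⇒  q = 1/4.

q = 1/4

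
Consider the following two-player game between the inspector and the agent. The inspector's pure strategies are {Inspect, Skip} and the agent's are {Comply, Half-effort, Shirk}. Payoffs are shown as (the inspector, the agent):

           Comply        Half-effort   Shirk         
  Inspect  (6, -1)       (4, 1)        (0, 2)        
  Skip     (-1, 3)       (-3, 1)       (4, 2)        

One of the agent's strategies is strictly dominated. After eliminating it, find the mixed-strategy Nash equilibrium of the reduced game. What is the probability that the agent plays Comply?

The agent's strategy Half-effort is strictly dominated by Shirk: 2 > 1 and 2 > 1. Eliminate Half-effort.
In a mixed equilibrium the inspector is indifferent between Inspect and Skip; this condition fixes q.
  the inspector's expected payoff from Inspect: q·6 + (1−q)·0 = 6q
  the inspector's expected payoff from Skip: q·(-1) + (1−q)·4 = -5q + 4
  6q = -5q + 4  ⇒  11q = 4  ⇒  q = 4/11.

q = 4/11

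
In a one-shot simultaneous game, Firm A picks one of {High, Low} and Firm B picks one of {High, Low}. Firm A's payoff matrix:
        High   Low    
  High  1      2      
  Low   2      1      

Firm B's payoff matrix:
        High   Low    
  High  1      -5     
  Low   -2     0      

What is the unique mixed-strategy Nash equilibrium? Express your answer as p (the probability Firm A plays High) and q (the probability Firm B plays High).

Firm B's indifference between High and Low determines Firm A's mixing probability p:
  Firm B's payoff from High: p·1 + (1−p)·(-2) = 3p - 2
  Firm B's payoff from Low: p·(-5) + (1−p)·0 = -5p
  3p - 2 = -5p  ⇒  8p = 2  ⇒  p = 1/4.
For Firm A to be willing to mix, Firm A must be indifferent between High and Low, which pins down Firm B's mix.
  Firm A's payoff to High: q·1 + (1−q)·2 = -q + 2
  Firm A's payoff to Low: q·2 + (1−q)·1 = q + 1
  -q + 2 = q + 1  ⇒  -2q = -1  ⇒  q = 1/2.

p = 1/4, q = 1/2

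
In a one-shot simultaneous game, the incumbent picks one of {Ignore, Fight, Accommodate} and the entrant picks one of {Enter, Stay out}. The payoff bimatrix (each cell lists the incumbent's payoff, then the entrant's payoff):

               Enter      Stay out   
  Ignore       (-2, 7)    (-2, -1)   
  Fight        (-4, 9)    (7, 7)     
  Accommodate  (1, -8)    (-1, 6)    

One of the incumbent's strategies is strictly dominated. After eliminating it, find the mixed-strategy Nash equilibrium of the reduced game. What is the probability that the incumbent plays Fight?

p = 7/8

The incumbent's strategy Ignore is strictly dominated by Accommodate: 1 > -2 and -1 > -2. Eliminate Ignore.
The incumbent's mix must leave the entrant indifferent between Enter and Stay out.
  the entrant's payoff from Enter: p·9 + (1−p)·(-8) = 17p - 8
  the entrant's payoff from Stay out: p·7 + (1−p)·6 = p + 6
  17p - 8 = p + 6  ⇒  16p = 14  ⇒  p = 7/8.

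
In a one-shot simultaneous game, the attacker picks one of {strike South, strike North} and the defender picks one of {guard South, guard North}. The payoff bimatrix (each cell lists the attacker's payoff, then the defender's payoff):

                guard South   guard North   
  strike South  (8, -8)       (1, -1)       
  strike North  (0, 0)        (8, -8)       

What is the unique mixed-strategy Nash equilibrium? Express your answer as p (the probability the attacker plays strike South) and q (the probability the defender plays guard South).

p = 8/15, q = 7/15

The defender's indifference between guard South and guard North determines the attacker's mixing probability p:
  the defender's payoff from guard South: p·(-8) + (1−p)·0 = -8p
  the defender's payoff from guard North: p·(-1) + (1−p)·(-8) = 7p - 8
  -8p = 7p - 8  ⇒  -15p = -8  ⇒  p = 8/15.
The attacker's indifference between strike South and strike North determines the defender's mixing probability q:
  the attacker's expected payoff from strike South: q·8 + (1−q)·1 = 7q + 1
  the attacker's expected payoff from strike North: q·0 + (1−q)·8 = -8q + 8
  7q + 1 = -8q + 8  ⇒  15q = 7  ⇒  q = 7/15.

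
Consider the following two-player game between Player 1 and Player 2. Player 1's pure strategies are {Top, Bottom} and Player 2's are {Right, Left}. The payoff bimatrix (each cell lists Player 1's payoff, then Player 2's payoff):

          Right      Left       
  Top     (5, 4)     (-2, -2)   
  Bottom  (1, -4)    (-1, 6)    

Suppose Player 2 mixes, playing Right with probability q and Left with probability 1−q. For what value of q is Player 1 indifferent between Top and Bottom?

Player 1's indifference between Top and Bottom determines Player 2's mixing probability q:
  Player 1's expected payoff from Top: q·5 + (1−q)·(-2) = 7q - 2
  Player 1's expected payoff from Bottom: q·1 + (1−q)·(-1) = 2q - 1
  7q - 2 = 2q - 1  ⇒  5q = 1  ⇒  q = 1/5.

q = 1/5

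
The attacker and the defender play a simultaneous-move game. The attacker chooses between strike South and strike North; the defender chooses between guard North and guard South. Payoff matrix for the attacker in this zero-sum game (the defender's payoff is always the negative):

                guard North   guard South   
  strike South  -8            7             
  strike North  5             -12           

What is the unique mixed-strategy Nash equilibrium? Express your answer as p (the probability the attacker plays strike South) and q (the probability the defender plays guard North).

For the defender to be willing to mix, the defender must be indifferent between guard North and guard South, which pins down the attacker's mix.
  the defender's expected payoff from guard North: p·8 + (1−p)·(-5) = 13p - 5
  the defender's expected payoff from guard South: p·(-7) + (1−p)·12 = -19p + 12
  13p - 5 = -19p + 12  ⇒  32p = 17  ⇒  p = 17/32.
For the attacker to be willing to mix, the attacker must be indifferent between strike South and strike North, which pins down the defender's mix.
  the attacker's expected payoff from strike South: q·(-8) + (1−q)·7 = -15q + 7
  the attacker's expected payoff from strike North: q·5 + (1−q)·(-12) = 17q - 12
  -15q + 7 = 17q - 12  ⇒  -32q = -19  ⇒  q = 19/32.

p = 17/32, q = 19/32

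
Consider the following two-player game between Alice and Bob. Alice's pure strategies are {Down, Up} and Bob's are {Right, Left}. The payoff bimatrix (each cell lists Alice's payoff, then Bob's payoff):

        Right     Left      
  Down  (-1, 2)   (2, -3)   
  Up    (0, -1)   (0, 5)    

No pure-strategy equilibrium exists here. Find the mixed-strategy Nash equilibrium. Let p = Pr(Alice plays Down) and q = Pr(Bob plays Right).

Alice's mix must leave Bob indifferent between Right and Left.
  Bob's payoff to Right: p·2 + (1−p)·(-1) = 3p - 1
  Bob's payoff to Left: p·(-3) + (1−p)·5 = -8p + 5
  3p - 1 = -8p + 5  ⇒  11p = 6  ⇒  p = 6/11.
For Alice to be willing to mix, Alice must be indifferent between Down and Up, which pins down Bob's mix.
  Alice's payoff from Down: q·(-1) + (1−q)·2 = -3q + 2
  Alice's payoff from Up: q·0 + (1−q)·0 = 0
  -3q + 2 = 0  ⇒  -3q = -2  ⇒  q = 2/3.

p = 6/11, q = 2/3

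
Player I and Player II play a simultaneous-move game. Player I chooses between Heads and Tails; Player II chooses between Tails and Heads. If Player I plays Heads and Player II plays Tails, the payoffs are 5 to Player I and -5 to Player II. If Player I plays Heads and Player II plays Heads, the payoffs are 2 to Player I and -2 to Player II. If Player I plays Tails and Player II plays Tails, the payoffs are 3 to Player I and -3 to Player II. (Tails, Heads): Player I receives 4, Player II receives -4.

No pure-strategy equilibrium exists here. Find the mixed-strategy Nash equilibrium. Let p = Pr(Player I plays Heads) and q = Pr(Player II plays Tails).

p = 1/4, q = 1/2

For Player II to be willing to mix, Player II must be indifferent between Tails and Heads, which pins down Player I's mix.
  Player II's payoff from Tails: p·(-5) + (1−p)·(-3) = -2p - 3
  Player II's payoff from Heads: p·(-2) + (1−p)·(-4) = 2p - 4
  -2p - 3 = 2p - 4  ⇒  -4p = -1  ⇒  p = 1/4.
Player II's mix must leave Player I indifferent between Heads and Tails.
  Player I's expected payoff from Heads: q·5 + (1−q)·2 = 3q + 2
  Player I's expected payoff from Tails: q·3 + (1−q)·4 = -q + 4
  3q + 2 = -q + 4  ⇒  4q = 2  ⇒  q = 1/2.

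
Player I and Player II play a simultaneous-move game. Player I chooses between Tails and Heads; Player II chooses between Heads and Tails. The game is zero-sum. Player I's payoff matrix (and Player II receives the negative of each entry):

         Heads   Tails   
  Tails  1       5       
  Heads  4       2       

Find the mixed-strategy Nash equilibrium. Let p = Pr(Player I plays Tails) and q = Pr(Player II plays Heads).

Set Player II's expected payoff from Heads equal to that from Tails:
  Player II's payoff to Heads: p·(-1) + (1−p)·(-4) = 3p - 4
  Player II's payoff to Tails: p·(-5) + (1−p)·(-2) = -3p - 2
  3p - 4 = -3p - 2  ⇒  6p = 2  ⇒  p = 1/3.
Player II's mix must leave Player I indifferent between Tails and Heads.
  Player I's payoff from Tails: q·1 + (1−q)·5 = -4q + 5
  Player I's payoff from Heads: q·4 + (1−q)·2 = 2q + 2
  -4q + 5 = 2q + 2  ⇒  -6q = -3  ⇒  q = 1/2.

p = 1/3, q = 1/2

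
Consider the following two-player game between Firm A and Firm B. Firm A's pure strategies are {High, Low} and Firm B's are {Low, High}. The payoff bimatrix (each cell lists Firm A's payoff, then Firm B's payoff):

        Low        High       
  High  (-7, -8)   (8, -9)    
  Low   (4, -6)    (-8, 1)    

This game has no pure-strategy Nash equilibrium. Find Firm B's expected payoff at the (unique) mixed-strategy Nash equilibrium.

For Firm B to be willing to mix, Firm B must be indifferent between Low and High, which pins down Firm A's mix.
  Firm B's payoff to Low: p·(-8) + (1−p)·(-6) = -2p - 6
  Firm B's payoff to High: p·(-9) + (1−p)·1 = -10p + 1
  -2p - 6 = -10p + 1  ⇒  8p = 7  ⇒  p = 7/8.
At equilibrium Firm B is indifferent across columns, so Firm B's payoff equals the payoff from Low: (7/8)·(-8) + (1/8)·(-6) = -31/4.

-31/4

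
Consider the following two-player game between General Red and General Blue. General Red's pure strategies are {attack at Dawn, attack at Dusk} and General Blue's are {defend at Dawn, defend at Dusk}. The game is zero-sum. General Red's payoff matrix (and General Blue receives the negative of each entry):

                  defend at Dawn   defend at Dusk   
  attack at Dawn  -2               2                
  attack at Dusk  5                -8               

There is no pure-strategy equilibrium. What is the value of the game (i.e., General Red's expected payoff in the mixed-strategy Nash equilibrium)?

v = -6/17

In a mixed equilibrium General Red is indifferent between attack at Dawn and attack at Dusk; this condition fixes q.
  General Red's payoff to attack at Dawn: q·(-2) + (1−q)·2 = -4q + 2
  General Red's payoff to attack at Dusk: q·5 + (1−q)·(-8) = 13q - 8
  -4q + 2 = 13q - 8  ⇒  -17q = -10  ⇒  q = 10/17.
The value is General Red's expected payoff against this mix (using attack at Dawn): (10/17)·(-2) + (7/17)·2 = -6/17.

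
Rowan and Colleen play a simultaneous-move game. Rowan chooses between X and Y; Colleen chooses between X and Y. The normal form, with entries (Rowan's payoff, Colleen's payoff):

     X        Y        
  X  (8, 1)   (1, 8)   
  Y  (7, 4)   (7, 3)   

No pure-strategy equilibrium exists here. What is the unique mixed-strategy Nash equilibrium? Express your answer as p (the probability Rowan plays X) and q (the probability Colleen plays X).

p = 1/8, q = 6/7

Colleen's indifference between X and Y determines Rowan's mixing probability p:
  Colleen's expected payoff from X: p·1 + (1−p)·4 = -3p + 4
  Colleen's expected payoff from Y: p·8 + (1−p)·3 = 5p + 3
  -3p + 4 = 5p + 3  ⇒  -8p = -1  ⇒  p = 1/8.
Rowan's indifference between X and Y determines Colleen's mixing probability q:
  Rowan's payoff to X: q·8 + (1−q)·1 = 7q + 1
  Rowan's payoff to Y: q·7 + (1−q)·7 = 7
  7q + 1 = 7  ⇒  7q = 6  ⇒  q = 6/7.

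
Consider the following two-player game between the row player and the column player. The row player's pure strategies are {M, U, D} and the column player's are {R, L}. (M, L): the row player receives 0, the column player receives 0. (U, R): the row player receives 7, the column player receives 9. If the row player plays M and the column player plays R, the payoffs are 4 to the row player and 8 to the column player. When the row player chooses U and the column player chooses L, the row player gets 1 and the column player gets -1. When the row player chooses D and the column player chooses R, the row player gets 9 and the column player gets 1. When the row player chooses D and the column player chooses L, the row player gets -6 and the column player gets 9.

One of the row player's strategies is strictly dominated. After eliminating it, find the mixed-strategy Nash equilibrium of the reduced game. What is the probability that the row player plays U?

The row player's strategy M is strictly dominated by U: 7 > 4 and 1 > 0. Eliminate M.
The column player's indifference between R and L determines the row player's mixing probability p:
  the column player's expected payoff from R: p·9 + (1−p)·1 = 8p + 1
  the column player's expected payoff from L: p·(-1) + (1−p)·9 = -10p + 9
  8p + 1 = -10p + 9  ⇒  18p = 8  ⇒  p = 4/9.

p = 4/9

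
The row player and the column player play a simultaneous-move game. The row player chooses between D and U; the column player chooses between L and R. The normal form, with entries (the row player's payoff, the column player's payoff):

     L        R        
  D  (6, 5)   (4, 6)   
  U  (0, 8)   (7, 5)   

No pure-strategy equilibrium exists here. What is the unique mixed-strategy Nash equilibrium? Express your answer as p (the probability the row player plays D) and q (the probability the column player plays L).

In a mixed equilibrium the column player is indifferent between L and R; this condition fixes p.
  the column player's expected payoff from L: p·5 + (1−p)·8 = -3p + 8
  the column player's expected payoff from R: p·6 + (1−p)·5 = p + 5
  -3p + 8 = p + 5  ⇒  -4p = -3  ⇒  p = 3/4.
For the row player to be willing to mix, the row player must be indifferent between D and U, which pins down the column player's mix.
  the row player's payoff from D: q·6 + (1−q)·4 = 2q + 4
  the row player's payoff from U: q·0 + (1−q)·7 = -7q + 7
  2q + 4 = -7q + 7  ⇒  9q = 3  ⇒  q = 1/3.

p = 3/4, q = 1/3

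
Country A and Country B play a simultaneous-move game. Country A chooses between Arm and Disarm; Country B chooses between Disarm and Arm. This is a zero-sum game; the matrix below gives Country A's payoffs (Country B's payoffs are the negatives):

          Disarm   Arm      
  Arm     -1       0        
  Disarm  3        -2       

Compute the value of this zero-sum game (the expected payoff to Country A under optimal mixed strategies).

v = -1/3

Country A's indifference between Arm and Disarm determines Country B's mixing probability q:
  Country A's payoff from Arm: q·(-1) + (1−q)·0 = -q
  Country A's payoff from Disarm: q·3 + (1−q)·(-2) = 5q - 2
  -q = 5q - 2  ⇒  -6q = -2  ⇒  q = 1/3.
The value is Country A's expected payoff against this mix (using Arm): (1/3)·(-1) + (2/3)·0 = -1/3.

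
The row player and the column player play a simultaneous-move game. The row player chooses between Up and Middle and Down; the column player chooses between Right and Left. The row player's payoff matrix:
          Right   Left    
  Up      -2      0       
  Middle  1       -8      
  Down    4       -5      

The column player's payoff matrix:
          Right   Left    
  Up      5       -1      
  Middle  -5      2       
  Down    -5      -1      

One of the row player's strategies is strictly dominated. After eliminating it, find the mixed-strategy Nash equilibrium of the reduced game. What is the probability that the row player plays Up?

The row player's strategy Middle is strictly dominated by Down: 4 > 1 and -5 > -8. Eliminate Middle.
The row player's mix must leave the column player indifferent between Right and Left.
  the column player's payoff to Right: p·5 + (1−p)·(-5) = 10p - 5
  the column player's payoff to Left: p·(-1) + (1−p)·(-1) = -1
  10p - 5 = -1  ⇒  10p = 4  ⇒  p = 2/5.

p = 2/5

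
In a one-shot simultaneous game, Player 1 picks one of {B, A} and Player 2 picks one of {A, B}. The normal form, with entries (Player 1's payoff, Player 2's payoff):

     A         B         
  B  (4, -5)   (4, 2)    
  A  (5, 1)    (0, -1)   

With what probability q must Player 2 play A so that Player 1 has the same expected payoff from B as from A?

Player 2's mix must leave Player 1 indifferent between B and A.
  Player 1's expected payoff from B: q·4 + (1−q)·4 = 4
  Player 1's expected payoff from A: q·5 + (1−q)·0 = 5q
  4 = 5q  ⇒  -5q = -4  ⇒  q = 4/5.

q = 4/5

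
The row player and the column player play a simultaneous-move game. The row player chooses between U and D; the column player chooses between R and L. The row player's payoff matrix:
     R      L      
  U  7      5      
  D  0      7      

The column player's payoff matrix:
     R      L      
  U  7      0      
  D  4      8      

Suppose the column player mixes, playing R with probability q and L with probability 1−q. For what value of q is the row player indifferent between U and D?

q = 2/9

The column player's mix must leave the row player indifferent between U and D.
  the row player's payoff to U: q·7 + (1−q)·5 = 2q + 5
  the row player's payoff to D: q·0 + (1−q)·7 = -7q + 7
  2q + 5 = -7q + 7  ⇒  9q = 2  ⇒  q = 2/9.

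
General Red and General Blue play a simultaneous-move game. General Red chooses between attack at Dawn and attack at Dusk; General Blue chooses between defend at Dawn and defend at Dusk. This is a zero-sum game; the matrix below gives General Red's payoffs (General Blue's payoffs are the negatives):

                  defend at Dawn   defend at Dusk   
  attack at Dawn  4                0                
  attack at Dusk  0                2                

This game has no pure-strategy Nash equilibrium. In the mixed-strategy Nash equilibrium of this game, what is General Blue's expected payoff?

For General Blue to be willing to mix, General Blue must be indifferent between defend at Dawn and defend at Dusk, which pins down General Red's mix.
  General Blue's payoff from defend at Dawn: p·(-4) + (1−p)·0 = -4p
  General Blue's payoff from defend at Dusk: p·0 + (1−p)·(-2) = 2p - 2
  -4p = 2p - 2  ⇒  -6p = -2  ⇒  p = 1/3.
At equilibrium General Blue is indifferent across columns, so General Blue's payoff equals the payoff from defend at Dawn: (1/3)·(-4) + (2/3)·0 = -4/3.

-4/3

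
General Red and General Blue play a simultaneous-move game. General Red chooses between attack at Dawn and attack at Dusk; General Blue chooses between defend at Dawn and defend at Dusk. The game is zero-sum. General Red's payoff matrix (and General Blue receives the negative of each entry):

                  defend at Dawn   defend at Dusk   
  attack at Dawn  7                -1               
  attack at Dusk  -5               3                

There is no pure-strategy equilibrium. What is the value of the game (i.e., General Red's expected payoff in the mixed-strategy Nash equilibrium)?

v = 1

In a mixed equilibrium General Red is indifferent between attack at Dawn and attack at Dusk; this condition fixes q.
  General Red's payoff from attack at Dawn: q·7 + (1−q)·(-1) = 8q - 1
  General Red's payoff from attack at Dusk: q·(-5) + (1−q)·3 = -8q + 3
  8q - 1 = -8q + 3  ⇒  16q = 4  ⇒  q = 1/4.
The value is General Red's expected payoff against this mix (using attack at Dawn): (1/4)·7 + (3/4)·(-1) = 1.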